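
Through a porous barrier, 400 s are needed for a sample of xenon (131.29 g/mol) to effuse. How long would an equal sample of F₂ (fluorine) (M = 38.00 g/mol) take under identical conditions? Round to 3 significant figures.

Graham's law gives t_F₂/t_Xe = √(M_F₂/M_Xe) = √(38.00/131.29) = √0.2894 = 0.5380.
So the time for F₂ is 400 × 0.5380 = 215 s.

215 s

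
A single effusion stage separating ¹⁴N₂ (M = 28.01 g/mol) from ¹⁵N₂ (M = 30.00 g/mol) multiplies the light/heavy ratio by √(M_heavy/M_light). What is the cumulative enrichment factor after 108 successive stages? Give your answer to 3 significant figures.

Each stage multiplies the ratio by α = √(30.00/28.01), so after 108 stages the overall factor is α^108 = (30.00/28.01)^(108/2).
= 1.07105^54 = 40.7.

40.7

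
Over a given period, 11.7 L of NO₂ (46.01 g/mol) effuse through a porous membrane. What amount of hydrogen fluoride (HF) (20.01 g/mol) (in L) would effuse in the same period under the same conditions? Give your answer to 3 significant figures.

17.7 L

Graham's law gives rate_HF/rate_NO₂ = √(M_NO₂/M_HF) = √(46.01/20.01) = √2.299 = 1.516.
So the volume for HF is 11.7 × 1.516 = 17.7 L.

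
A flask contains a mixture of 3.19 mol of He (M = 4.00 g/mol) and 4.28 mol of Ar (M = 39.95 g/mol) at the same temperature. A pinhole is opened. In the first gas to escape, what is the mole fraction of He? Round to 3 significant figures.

0.702

Rate_i ∝ x_i/√M_i (Graham's law weighted by mole fraction), so the effusate composition follows n_i/√M_i.
Mole fraction of He in the effusate = (n_He/√M_He) / (n_He/√M_He + n_Ar/√M_Ar)
= (3.19/√4.00) / (3.19/√4.00 + 4.28/√39.95) = 1.595/(1.595 + 0.6772) = 0.702.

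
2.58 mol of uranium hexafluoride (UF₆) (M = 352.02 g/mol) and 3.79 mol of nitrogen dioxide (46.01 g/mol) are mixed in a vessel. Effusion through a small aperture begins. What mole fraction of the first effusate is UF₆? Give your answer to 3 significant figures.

Effusion rate of each component ∝ n_i/√M_i (partial pressure × 1/√M).
Mole fraction of UF₆ in the effusate = (n_UF₆/√M_UF₆) / (n_UF₆/√M_UF₆ + n_NO₂/√M_NO₂)
= (2.58/√352.02) / (2.58/√352.02 + 3.79/√46.01) = 0.1375/(0.1375 + 0.5587) = 0.198.

0.198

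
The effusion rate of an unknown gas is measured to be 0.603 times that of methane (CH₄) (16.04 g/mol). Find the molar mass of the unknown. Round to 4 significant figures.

By Graham's law, rate_X/rate_CH₄ = √(M_CH₄/M_X).
0.603 = √(16.04/M_X)
M_X = 16.04 / 0.603² = 16.04 / 0.3636 = 44.11 g/mol

44.11 g/mol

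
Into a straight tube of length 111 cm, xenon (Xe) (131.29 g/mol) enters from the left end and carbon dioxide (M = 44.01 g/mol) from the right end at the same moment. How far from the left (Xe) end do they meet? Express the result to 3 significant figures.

In equal time, each gas travels a distance ∝ its rate ∝ 1/√M, so d_Xe/d_CO₂ = √(M_CO₂/M_Xe) = √(44.01/131.29) = 0.5790.
With d_Xe + d_CO₂ = 111 cm, d_CO₂ = 111/(1 + 0.5790) = 70.30 cm.
d_Xe = 111 − 70.30 = 40.7 cm.

40.7 cm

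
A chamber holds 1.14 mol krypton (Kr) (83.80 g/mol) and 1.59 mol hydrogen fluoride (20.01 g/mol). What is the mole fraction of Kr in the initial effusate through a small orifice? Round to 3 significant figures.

Rate_i ∝ x_i/√M_i (Graham's law weighted by mole fraction), so the effusate composition follows n_i/√M_i.
So x_Kr in the escaping gas = (n_Kr/√M_Kr) / Σ(n_i/√M_i)
= (1.14/√83.80) / (1.14/√83.80 + 1.59/√20.01) = 0.1245/(0.1245 + 0.3554) = 0.259.

0.259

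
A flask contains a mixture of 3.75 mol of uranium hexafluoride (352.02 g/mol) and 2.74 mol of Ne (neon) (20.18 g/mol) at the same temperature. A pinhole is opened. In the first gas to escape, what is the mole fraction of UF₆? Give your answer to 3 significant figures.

0.247

The effusion rate of species i is ∝ p_i/√M_i ∝ n_i/√M_i.
x_UF₆(eff) = (n_UF₆/√M_UF₆) / (n_UF₆/√M_UF₆ + n_Ne/√M_Ne)
= (3.75/√352.02) / (3.75/√352.02 + 2.74/√20.18) = 0.1999/(0.1999 + 0.6099) = 0.247.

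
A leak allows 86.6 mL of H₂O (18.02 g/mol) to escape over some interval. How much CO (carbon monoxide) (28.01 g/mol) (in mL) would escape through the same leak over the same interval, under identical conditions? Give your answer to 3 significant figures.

69.5 mL

From Graham's law, rate_CO/rate_H₂O = √(M_H₂O/M_CO) = √(18.02/28.01) = √0.6433 = 0.8021.
So the volume for CO is 86.6 × 0.8021 = 69.5 mL.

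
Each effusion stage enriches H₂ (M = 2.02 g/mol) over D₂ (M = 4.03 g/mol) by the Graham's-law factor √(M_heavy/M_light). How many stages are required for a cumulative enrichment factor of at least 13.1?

Per stage α = (4.03/2.02)^(1/2) = 1.99505^0.5, giving ln α = 0.3453.
Need α^N ≥ 13.1 ⇒ N ≥ ln(13.1) / ln α = 2.573 / 0.3453 = 7.45.
Minimum whole number of stages: N = 8.

8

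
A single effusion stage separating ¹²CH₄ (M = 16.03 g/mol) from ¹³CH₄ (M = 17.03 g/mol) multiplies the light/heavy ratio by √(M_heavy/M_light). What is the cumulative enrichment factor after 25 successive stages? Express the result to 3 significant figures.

2.13

Each stage multiplies the ratio by α = √(17.03/16.03), so after 25 stages the overall factor is α^25 = (17.03/16.03)^(25/2).
= 1.06238^(25/2) = 2.13.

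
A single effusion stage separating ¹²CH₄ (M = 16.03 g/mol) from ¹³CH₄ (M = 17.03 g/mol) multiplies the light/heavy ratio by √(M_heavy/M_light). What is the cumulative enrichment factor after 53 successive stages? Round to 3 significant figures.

Each stage multiplies the ratio by α = √(17.03/16.03), so after 53 stages the overall factor is α^53 = (17.03/16.03)^(53/2).
= 1.06238^(53/2) = 4.97.

4.97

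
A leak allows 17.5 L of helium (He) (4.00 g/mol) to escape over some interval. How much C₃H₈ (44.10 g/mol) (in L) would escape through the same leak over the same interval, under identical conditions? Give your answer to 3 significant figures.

From Graham's law, rate_C₃H₈/rate_He = √(M_He/M_C₃H₈) = √(4.00/44.10) = √0.09070 = 0.3012.
So the volume for C₃H₈ is 17.5 × 0.3012 = 5.27 L.

5.27 L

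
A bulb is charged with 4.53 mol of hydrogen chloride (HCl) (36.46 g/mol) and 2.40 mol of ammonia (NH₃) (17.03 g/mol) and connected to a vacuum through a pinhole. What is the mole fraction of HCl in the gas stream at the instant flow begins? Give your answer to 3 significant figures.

0.563

The effusion rate of species i is ∝ p_i/√M_i ∝ n_i/√M_i.
So x_HCl in the escaping gas = (n_HCl/√M_HCl) / Σ(n_i/√M_i)
= (4.53/√36.46) / (4.53/√36.46 + 2.40/√17.03) = 0.7502/(0.7502 + 0.5816) = 0.563.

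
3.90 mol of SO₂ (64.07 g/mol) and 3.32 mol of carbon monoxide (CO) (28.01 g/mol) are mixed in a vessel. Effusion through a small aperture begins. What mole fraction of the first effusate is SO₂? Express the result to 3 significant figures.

Rate_i ∝ x_i/√M_i (Graham's law weighted by mole fraction), so the effusate composition follows n_i/√M_i.
Mole fraction of SO₂ in the effusate = (n_SO₂/√M_SO₂) / (n_SO₂/√M_SO₂ + n_CO/√M_CO)
= (3.90/√64.07) / (3.90/√64.07 + 3.32/√28.01) = 0.4872/(0.4872 + 0.6273) = 0.437.

0.437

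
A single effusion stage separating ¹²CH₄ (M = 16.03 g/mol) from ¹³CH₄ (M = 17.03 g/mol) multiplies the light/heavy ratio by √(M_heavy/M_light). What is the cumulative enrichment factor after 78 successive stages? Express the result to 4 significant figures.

10.59

After 78 stages the ratio has grown by (√(17.03/16.03))^78 = (17.03/16.03)^(78/2).
= 1.06238^39 = 10.59.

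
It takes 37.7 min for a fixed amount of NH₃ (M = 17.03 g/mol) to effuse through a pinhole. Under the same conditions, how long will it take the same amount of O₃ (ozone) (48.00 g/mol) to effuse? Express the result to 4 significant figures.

63.29 min

Graham's law gives t_O₃/t_NH₃ = √(M_O₃/M_NH₃) = √(48.00/17.03) = √2.819 = 1.679.
So the time for O₃ is 37.7 × 1.679 = 63.29 min.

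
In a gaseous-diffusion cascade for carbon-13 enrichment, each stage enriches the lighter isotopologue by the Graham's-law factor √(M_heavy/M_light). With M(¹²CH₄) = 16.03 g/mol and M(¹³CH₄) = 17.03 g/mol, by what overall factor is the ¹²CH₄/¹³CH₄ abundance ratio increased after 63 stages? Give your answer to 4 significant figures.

6.728

After 63 stages the ratio has grown by (√(17.03/16.03))^63 = (17.03/16.03)^(63/2).
= 1.06238^(63/2) = 6.728.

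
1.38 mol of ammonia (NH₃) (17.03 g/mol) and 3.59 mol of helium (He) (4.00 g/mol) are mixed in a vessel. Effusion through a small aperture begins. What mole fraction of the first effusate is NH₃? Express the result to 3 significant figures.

0.157

Rate_i ∝ x_i/√M_i (Graham's law weighted by mole fraction), so the effusate composition follows n_i/√M_i.
Mole fraction of NH₃ in the effusate = (n_NH₃/√M_NH₃) / (n_NH₃/√M_NH₃ + n_He/√M_He)
= (1.38/√17.03) / (1.38/√17.03 + 3.59/√4.00) = 0.3344/(0.3344 + 1.795) = 0.157.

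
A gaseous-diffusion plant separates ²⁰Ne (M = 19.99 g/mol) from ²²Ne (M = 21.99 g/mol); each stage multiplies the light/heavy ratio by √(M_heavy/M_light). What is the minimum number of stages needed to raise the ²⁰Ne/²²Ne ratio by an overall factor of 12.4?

With α = √(21.99/19.99) per stage, ln α = ½ ln(1.10005) = 0.04768.
Need α^N ≥ 12.4 ⇒ N ≥ ln(12.4) / ln α = 2.518 / 0.04768 = 52.81.
So at least 53 stages are needed.

53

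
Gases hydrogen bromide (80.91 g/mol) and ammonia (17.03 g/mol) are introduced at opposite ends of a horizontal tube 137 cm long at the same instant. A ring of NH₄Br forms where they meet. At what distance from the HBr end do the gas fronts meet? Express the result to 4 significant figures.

In equal time, each gas travels a distance ∝ its rate ∝ 1/√M, so d_HBr/d_NH₃ = √(M_NH₃/M_HBr) = √(17.03/80.91) = 0.4588.
With d_HBr + d_NH₃ = 137 cm, d_NH₃ = 137/(1 + 0.4588) = 93.91 cm.
d_HBr = 137 − 93.91 = 43.09 cm.

43.09 cm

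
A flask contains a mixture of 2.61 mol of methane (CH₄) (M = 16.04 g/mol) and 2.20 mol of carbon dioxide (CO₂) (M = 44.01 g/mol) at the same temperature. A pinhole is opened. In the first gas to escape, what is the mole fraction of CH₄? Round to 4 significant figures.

The effusion rate of species i is ∝ p_i/√M_i ∝ n_i/√M_i.
x_CH₄(eff) = (n_CH₄/√M_CH₄) / (n_CH₄/√M_CH₄ + n_CO₂/√M_CO₂)
= (2.61/√16.04) / (2.61/√16.04 + 2.20/√44.01) = 0.6517/(0.6517 + 0.3316) = 0.6627.

0.6627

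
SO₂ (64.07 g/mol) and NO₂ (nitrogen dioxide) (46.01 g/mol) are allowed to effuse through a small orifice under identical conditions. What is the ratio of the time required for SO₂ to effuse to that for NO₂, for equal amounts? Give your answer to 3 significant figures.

1.18

Since effusion rate ∝ 1/√M, t_SO₂/t_NO₂ = √(M_SO₂/M_NO₂) = √(64.07/46.01) = √1.393 = 1.18.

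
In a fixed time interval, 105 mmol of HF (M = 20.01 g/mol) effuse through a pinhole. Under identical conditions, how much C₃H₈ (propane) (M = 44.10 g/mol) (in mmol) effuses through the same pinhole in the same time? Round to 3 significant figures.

From Graham's law, rate_C₃H₈/rate_HF = √(M_HF/M_C₃H₈) = √(20.01/44.10) = √0.4537 = 0.6736.
So the amount for C₃H₈ is 105 × 0.6736 = 70.7 mmol.

70.7 mmol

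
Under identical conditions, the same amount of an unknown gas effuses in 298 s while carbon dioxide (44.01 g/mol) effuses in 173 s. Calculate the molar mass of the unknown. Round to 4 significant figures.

From Graham's law, t_X/t_CO₂ = √(M_X/M_CO₂).
298/173 = 1.723 = √(M_X/44.01)
M_X = 44.01 × 1.723² = 44.01 × 2.967 = 130.6 g/mol

130.6 g/mol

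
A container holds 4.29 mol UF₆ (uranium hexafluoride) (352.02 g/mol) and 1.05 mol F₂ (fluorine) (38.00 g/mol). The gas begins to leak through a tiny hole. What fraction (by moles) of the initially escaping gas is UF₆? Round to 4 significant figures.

Effusion rate of each component ∝ n_i/√M_i (partial pressure × 1/√M).
x_UF₆(eff) = (n_UF₆/√M_UF₆) / (n_UF₆/√M_UF₆ + n_F₂/√M_F₂)
= (4.29/√352.02) / (4.29/√352.02 + 1.05/√38.00) = 0.2287/(0.2287 + 0.1703) = 0.5731.

0.5731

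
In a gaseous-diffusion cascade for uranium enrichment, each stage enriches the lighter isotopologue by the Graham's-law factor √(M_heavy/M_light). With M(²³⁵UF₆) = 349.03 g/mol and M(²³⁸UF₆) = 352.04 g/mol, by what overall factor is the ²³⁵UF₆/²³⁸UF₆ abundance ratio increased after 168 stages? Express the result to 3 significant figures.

2.06

Each stage multiplies the ratio by α = √(352.04/349.03), so after 168 stages the overall factor is α^168 = (352.04/349.03)^(168/2).
= 1.00862^84 = 2.06.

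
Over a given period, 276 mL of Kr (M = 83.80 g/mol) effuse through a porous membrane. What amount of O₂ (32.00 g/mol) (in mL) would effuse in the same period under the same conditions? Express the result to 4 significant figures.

446.6 mL

Graham's law gives rate_O₂/rate_Kr = √(M_Kr/M_O₂) = √(83.80/32.00) = √2.619 = 1.618.
So the volume for O₂ is 276 × 1.618 = 446.6 mL.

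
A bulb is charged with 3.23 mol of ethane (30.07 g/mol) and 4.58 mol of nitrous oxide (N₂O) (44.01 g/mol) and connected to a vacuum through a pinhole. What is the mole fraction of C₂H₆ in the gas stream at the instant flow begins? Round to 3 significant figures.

Each component's effusion rate ∝ (its partial pressure)·(1/√M) ∝ n_i/√M_i.
x_C₂H₆(eff) = (n_C₂H₆/√M_C₂H₆) / (n_C₂H₆/√M_C₂H₆ + n_N₂O/√M_N₂O)
= (3.23/√30.07) / (3.23/√30.07 + 4.58/√44.01) = 0.5890/(0.5890 + 0.6904) = 0.460.

0.460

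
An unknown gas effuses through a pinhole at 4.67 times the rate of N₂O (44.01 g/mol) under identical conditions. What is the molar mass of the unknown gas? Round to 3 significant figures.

2.02 g/mol

Graham's law gives rate_X/rate_N₂O = √(M_N₂O/M_X).
4.67 = √(44.01/M_X)
M_X = 44.01 / 4.67² = 44.01 / 21.81 = 2.02 g/mol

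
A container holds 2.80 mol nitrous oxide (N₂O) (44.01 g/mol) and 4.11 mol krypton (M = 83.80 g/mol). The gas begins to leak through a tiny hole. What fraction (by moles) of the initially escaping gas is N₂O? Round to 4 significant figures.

0.4846

Each component's effusion rate ∝ (its partial pressure)·(1/√M) ∝ n_i/√M_i.
x_N₂O(eff) = (n_N₂O/√M_N₂O) / (n_N₂O/√M_N₂O + n_Kr/√M_Kr)
= (2.80/√44.01) / (2.80/√44.01 + 4.11/√83.80) = 0.4221/(0.4221 + 0.4490) = 0.4846.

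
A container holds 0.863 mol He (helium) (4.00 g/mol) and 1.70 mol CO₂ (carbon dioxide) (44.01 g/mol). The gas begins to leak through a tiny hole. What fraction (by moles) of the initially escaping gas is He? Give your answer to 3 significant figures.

0.627

Each component's effusion rate ∝ (its partial pressure)·(1/√M) ∝ n_i/√M_i.
x_He(eff) = (n_He/√M_He) / (n_He/√M_He + n_CO₂/√M_CO₂)
= (0.863/√4.00) / (0.863/√4.00 + 1.70/√44.01) = 0.4315/(0.4315 + 0.2563) = 0.627.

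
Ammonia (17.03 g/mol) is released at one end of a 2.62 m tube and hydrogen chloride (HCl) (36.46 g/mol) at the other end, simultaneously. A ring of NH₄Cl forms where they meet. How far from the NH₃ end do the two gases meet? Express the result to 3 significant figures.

Distances travelled in equal time are proportional to diffusion rates, so d_NH₃/d_HCl = √(M_HCl/M_NH₃) = √(36.46/17.03) = 1.463.
With d_NH₃ + d_HCl = 2.62 m, d_HCl = 2.62/(1 + 1.463) = 1.064 m.
d_NH₃ = 2.62 − 1.064 = 1.56 m.

1.56 m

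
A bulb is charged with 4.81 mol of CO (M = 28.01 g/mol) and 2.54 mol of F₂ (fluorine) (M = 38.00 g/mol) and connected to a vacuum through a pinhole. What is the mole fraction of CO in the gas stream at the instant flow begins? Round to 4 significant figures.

Effusion rate of each component ∝ n_i/√M_i (partial pressure × 1/√M).
Mole fraction of CO in the effusate = (n_CO/√M_CO) / (n_CO/√M_CO + n_F₂/√M_F₂)
= (4.81/√28.01) / (4.81/√28.01 + 2.54/√38.00) = 0.9088/(0.9088 + 0.4120) = 0.6881.

0.6881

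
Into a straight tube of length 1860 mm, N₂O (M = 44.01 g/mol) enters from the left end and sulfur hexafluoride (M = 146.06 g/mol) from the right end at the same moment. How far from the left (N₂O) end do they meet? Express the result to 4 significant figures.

Graham's law gives d_N₂O/d_SF₆ = rate_N₂O/rate_SF₆ = √(M_SF₆/M_N₂O) = √(146.06/44.01) = 1.822.
With d_N₂O + d_SF₆ = 1860 mm, d_SF₆ = 1860/(1 + 1.822) = 659.2 mm.
d_N₂O = 1860 − 659.2 = 1201 mm.

1201 mm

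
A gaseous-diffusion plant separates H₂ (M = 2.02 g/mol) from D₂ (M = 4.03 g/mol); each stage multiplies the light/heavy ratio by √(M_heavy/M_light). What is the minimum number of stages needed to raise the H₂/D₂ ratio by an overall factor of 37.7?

With α = √(4.03/2.02) per stage, ln α = ½ ln(1.99505) = 0.3453.
Need α^N ≥ 37.7 ⇒ N ≥ ln(37.7) / ln α = 3.630 / 0.3453 = 10.51.
Rounding up, N = 11 stages.

11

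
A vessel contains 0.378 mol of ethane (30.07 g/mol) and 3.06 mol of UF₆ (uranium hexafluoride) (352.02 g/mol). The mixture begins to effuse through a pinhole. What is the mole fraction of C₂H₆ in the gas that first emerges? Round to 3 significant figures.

0.297

Rate_i ∝ x_i/√M_i (Graham's law weighted by mole fraction), so the effusate composition follows n_i/√M_i.
Mole fraction of C₂H₆ in the effusate = (n_C₂H₆/√M_C₂H₆) / (n_C₂H₆/√M_C₂H₆ + n_UF₆/√M_UF₆)
= (0.378/√30.07) / (0.378/√30.07 + 3.06/√352.02) = 0.06893/(0.06893 + 0.1631) = 0.297.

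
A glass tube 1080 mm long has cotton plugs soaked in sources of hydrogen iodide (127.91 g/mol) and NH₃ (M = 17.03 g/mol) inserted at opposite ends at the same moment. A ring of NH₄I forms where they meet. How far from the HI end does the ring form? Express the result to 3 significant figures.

289 mm

The fronts meet when d_HI + d_NH₃ = L with d_HI/d_NH₃ = √(M_NH₃/M_HI) (Graham's law). Here √(M_NH₃/M_HI) = √(17.03/127.91) = 0.3649.
With d_HI + d_NH₃ = 1080 mm, d_NH₃ = 1080/(1 + 0.3649) = 791.3 mm.
d_HI = 1080 − 791.3 = 289 mm.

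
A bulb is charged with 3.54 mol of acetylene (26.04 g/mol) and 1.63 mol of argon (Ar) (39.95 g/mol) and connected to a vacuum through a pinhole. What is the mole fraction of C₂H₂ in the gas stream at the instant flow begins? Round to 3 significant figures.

Rate_i ∝ x_i/√M_i (Graham's law weighted by mole fraction), so the effusate composition follows n_i/√M_i.
x_C₂H₂(eff) = (n_C₂H₂/√M_C₂H₂) / (n_C₂H₂/√M_C₂H₂ + n_Ar/√M_Ar)
= (3.54/√26.04) / (3.54/√26.04 + 1.63/√39.95) = 0.6937/(0.6937 + 0.2579) = 0.729.

0.729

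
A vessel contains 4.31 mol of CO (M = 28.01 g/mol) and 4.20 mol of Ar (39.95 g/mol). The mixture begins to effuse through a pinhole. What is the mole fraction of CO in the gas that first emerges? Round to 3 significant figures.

0.551

Each component's effusion rate ∝ (its partial pressure)·(1/√M) ∝ n_i/√M_i.
x_CO(eff) = (n_CO/√M_CO) / (n_CO/√M_CO + n_Ar/√M_Ar)
= (4.31/√28.01) / (4.31/√28.01 + 4.20/√39.95) = 0.8144/(0.8144 + 0.6645) = 0.551.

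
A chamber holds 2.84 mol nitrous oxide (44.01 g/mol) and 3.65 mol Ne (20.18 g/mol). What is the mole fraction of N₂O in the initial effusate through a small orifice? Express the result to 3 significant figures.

0.345

The effusion rate of species i is ∝ p_i/√M_i ∝ n_i/√M_i.
x_N₂O(eff) = (n_N₂O/√M_N₂O) / (n_N₂O/√M_N₂O + n_Ne/√M_Ne)
= (2.84/√44.01) / (2.84/√44.01 + 3.65/√20.18) = 0.4281/(0.4281 + 0.8125) = 0.345.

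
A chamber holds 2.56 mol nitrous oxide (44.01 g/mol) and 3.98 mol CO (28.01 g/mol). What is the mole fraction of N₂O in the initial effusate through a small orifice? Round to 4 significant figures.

0.3391

Each component's effusion rate ∝ (its partial pressure)·(1/√M) ∝ n_i/√M_i.
So x_N₂O in the escaping gas = (n_N₂O/√M_N₂O) / Σ(n_i/√M_i)
= (2.56/√44.01) / (2.56/√44.01 + 3.98/√28.01) = 0.3859/(0.3859 + 0.7520) = 0.3391.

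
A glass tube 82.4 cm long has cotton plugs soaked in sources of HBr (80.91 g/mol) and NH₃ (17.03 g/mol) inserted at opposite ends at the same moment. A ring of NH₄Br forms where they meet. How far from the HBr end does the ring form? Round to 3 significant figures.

Graham's law gives d_HBr/d_NH₃ = rate_HBr/rate_NH₃ = √(M_NH₃/M_HBr) = √(17.03/80.91) = 0.4588.
With d_HBr + d_NH₃ = 82.4 cm, d_NH₃ = 82.4/(1 + 0.4588) = 56.49 cm.
d_HBr = 82.4 − 56.49 = 25.9 cm.

25.9 cm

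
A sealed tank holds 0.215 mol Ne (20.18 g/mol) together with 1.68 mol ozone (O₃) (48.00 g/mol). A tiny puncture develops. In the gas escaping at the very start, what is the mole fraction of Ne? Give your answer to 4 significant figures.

0.1648

Effusion rate of each component ∝ n_i/√M_i (partial pressure × 1/√M).
x_Ne(eff) = (n_Ne/√M_Ne) / (n_Ne/√M_Ne + n_O₃/√M_O₃)
= (0.215/√20.18) / (0.215/√20.18 + 1.68/√48.00) = 0.04786/(0.04786 + 0.2425) = 0.1648.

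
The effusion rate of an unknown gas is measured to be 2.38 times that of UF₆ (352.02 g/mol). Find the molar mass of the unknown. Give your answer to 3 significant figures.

By Graham's law, rate_X/rate_UF₆ = √(M_UF₆/M_X).
2.38 = √(352.02/M_X)
M_X = 352.02 / 2.38² = 352.02 / 5.664 = 62.1 g/mol

62.1 g/mol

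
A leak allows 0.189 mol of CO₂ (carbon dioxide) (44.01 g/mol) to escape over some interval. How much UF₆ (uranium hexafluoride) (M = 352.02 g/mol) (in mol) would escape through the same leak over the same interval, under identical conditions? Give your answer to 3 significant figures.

Since effusion rate ∝ 1/√M, rate_UF₆/rate_CO₂ = √(M_CO₂/M_UF₆) = √(44.01/352.02) = √0.1250 = 0.3536.
So the amount for UF₆ is 0.189 × 0.3536 = 0.0668 mol.

0.0668 mol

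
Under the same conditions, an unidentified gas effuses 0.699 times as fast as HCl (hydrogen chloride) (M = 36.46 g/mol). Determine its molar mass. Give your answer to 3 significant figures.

74.6 g/mol

Since effusion rate ∝ 1/√M, rate_X/rate_HCl = √(M_HCl/M_X).
0.699 = √(36.46/M_X)
M_X = 36.46 / 0.699² = 36.46 / 0.4886 = 74.6 g/mol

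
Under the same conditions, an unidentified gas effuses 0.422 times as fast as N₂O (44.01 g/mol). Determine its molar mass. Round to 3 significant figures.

247 g/mol

Using Graham's law: rate_X/rate_N₂O = √(M_N₂O/M_X).
0.422 = √(44.01/M_X)
M_X = 44.01 / 0.422² = 44.01 / 0.1781 = 247 g/mol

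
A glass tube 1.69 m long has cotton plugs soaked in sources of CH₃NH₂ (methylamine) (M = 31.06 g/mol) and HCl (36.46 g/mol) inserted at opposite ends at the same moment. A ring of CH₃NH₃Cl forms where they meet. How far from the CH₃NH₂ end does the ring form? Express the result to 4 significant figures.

Graham's law gives d_CH₃NH₂/d_HCl = rate_CH₃NH₂/rate_HCl = √(M_HCl/M_CH₃NH₂) = √(36.46/31.06) = 1.083.
With d_CH₃NH₂ + d_HCl = 1.69 m, d_HCl = 1.69/(1 + 1.083) = 0.8112 m.
d_CH₃NH₂ = 1.69 − 0.8112 = 0.8788 m.

0.8788 m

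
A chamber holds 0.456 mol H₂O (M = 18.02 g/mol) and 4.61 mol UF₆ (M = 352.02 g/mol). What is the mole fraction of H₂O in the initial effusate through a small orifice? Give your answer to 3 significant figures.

0.304

The effusion rate of species i is ∝ p_i/√M_i ∝ n_i/√M_i.
x_H₂O(eff) = (n_H₂O/√M_H₂O) / (n_H₂O/√M_H₂O + n_UF₆/√M_UF₆)
= (0.456/√18.02) / (0.456/√18.02 + 4.61/√352.02) = 0.1074/(0.1074 + 0.2457) = 0.304.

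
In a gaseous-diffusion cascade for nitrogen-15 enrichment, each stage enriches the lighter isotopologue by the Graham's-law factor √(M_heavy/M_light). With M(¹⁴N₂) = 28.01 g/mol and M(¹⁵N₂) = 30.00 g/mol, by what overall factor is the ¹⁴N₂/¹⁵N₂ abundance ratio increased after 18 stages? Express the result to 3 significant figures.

The single-stage factor is √(M_heavy/M_light), so 18 stages give [√(30.00/28.01)]^18 = (30.00/28.01)^(18/2).
= 1.07105^9 = 1.85.

1.85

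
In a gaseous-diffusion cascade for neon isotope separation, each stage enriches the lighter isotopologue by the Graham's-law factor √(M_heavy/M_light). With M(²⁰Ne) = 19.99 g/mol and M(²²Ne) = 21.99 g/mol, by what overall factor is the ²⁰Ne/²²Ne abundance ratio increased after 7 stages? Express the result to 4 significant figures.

Overall factor = α^7 with α = √(21.99/19.99), i.e. (21.99/19.99)^(7/2).
= 1.10005^(7/2) = 1.396.

1.396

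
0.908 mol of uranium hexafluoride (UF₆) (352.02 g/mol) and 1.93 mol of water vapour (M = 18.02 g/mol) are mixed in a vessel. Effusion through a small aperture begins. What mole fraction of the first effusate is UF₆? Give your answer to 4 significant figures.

The effusion rate of species i is ∝ p_i/√M_i ∝ n_i/√M_i.
So x_UF₆ in the escaping gas = (n_UF₆/√M_UF₆) / Σ(n_i/√M_i)
= (0.908/√352.02) / (0.908/√352.02 + 1.93/√18.02) = 0.04840/(0.04840 + 0.4547) = 0.09620.

0.09620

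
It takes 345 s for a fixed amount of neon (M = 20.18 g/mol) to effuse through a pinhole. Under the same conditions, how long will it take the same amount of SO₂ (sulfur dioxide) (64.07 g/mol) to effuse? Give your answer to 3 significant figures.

Graham's law gives t_SO₂/t_Ne = √(M_SO₂/M_Ne) = √(64.07/20.18) = √3.175 = 1.782.
So the time for SO₂ is 345 × 1.782 = 615 s.

615 s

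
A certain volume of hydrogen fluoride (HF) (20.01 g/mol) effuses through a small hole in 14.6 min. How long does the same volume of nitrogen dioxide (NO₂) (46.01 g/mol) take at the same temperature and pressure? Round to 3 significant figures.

Using Graham's law: t_NO₂/t_HF = √(M_NO₂/M_HF) = √(46.01/20.01) = √2.299 = 1.516.
So the time for NO₂ is 14.6 × 1.516 = 22.1 min.

22.1 min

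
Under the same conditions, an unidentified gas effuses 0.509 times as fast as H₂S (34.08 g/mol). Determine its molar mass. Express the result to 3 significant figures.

132 g/mol

From Graham's law, rate_X/rate_H₂S = √(M_H₂S/M_X).
0.509 = √(34.08/M_X)
M_X = 34.08 / 0.509² = 34.08 / 0.2591 = 132 g/mol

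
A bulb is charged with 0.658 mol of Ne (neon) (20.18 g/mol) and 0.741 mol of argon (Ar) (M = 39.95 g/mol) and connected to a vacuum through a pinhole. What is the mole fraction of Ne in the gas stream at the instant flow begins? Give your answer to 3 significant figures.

The effusion rate of species i is ∝ p_i/√M_i ∝ n_i/√M_i.
Mole fraction of Ne in the effusate = (n_Ne/√M_Ne) / (n_Ne/√M_Ne + n_Ar/√M_Ar)
= (0.658/√20.18) / (0.658/√20.18 + 0.741/√39.95) = 0.1465/(0.1465 + 0.1172) = 0.555.

0.555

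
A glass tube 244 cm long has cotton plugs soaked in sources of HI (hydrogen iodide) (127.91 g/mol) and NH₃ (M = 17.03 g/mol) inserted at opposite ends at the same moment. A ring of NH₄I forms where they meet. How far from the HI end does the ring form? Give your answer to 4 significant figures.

65.23 cm

The fronts meet when d_HI + d_NH₃ = L with d_HI/d_NH₃ = √(M_NH₃/M_HI) (Graham's law). Here √(M_NH₃/M_HI) = √(17.03/127.91) = 0.3649.
With d_HI + d_NH₃ = 244 cm, d_NH₃ = 244/(1 + 0.3649) = 178.8 cm.
d_HI = 244 − 178.8 = 65.23 cm.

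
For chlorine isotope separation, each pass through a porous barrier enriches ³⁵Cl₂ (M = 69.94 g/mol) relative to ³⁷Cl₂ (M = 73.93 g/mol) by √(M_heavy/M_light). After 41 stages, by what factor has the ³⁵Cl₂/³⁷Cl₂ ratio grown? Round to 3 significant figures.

3.12

Each stage multiplies the ratio by α = √(73.93/69.94), so after 41 stages the overall factor is α^41 = (73.93/69.94)^(41/2).
= 1.05705^(41/2) = 3.12.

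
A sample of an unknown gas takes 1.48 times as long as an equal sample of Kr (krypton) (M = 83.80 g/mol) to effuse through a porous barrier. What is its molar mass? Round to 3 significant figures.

Using Graham's law: t_X/t_Kr = √(M_X/M_Kr).
1.48 = √(M_X/83.80)
M_X = 83.80 × 1.48² = 83.80 × 2.190 = 184 g/mol

184 g/mol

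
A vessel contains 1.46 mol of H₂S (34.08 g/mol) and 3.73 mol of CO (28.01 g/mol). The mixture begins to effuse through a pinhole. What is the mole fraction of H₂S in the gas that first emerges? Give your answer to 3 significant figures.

Rate_i ∝ x_i/√M_i (Graham's law weighted by mole fraction), so the effusate composition follows n_i/√M_i.
x_H₂S(eff) = (n_H₂S/√M_H₂S) / (n_H₂S/√M_H₂S + n_CO/√M_CO)
= (1.46/√34.08) / (1.46/√34.08 + 3.73/√28.01) = 0.2501/(0.2501 + 0.7048) = 0.262.

0.262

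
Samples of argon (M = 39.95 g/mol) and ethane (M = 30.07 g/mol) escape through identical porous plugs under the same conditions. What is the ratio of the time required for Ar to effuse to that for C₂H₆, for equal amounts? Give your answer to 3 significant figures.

Since effusion rate ∝ 1/√M, t_Ar/t_C₂H₆ = √(M_Ar/M_C₂H₆) = √(39.95/30.07) = √1.329 = 1.15.

1.15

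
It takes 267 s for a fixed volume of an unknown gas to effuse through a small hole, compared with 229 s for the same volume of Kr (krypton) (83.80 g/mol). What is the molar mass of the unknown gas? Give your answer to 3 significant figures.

114 g/mol

Using Graham's law: t_X/t_Kr = √(M_X/M_Kr).
267/229 = 1.166 = √(M_X/83.80)
M_X = 83.80 × 1.166² = 83.80 × 1.359 = 114 g/mol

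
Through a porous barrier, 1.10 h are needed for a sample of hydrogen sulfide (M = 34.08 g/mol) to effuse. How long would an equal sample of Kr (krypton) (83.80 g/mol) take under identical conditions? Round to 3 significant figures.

By Graham's law, t_Kr/t_H₂S = √(M_Kr/M_H₂S) = √(83.80/34.08) = √2.459 = 1.568.
So the time for Kr is 1.10 × 1.568 = 1.72 h.

1.72 h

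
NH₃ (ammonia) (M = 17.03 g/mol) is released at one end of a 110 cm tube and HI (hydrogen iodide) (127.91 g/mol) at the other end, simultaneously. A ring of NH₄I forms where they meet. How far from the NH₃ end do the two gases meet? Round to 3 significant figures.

80.6 cm

Graham's law gives d_NH₃/d_HI = rate_NH₃/rate_HI = √(M_HI/M_NH₃) = √(127.91/17.03) = 2.741.
With d_NH₃ + d_HI = 110 cm, d_HI = 110/(1 + 2.741) = 29.41 cm.
d_NH₃ = 110 − 29.41 = 80.6 cm.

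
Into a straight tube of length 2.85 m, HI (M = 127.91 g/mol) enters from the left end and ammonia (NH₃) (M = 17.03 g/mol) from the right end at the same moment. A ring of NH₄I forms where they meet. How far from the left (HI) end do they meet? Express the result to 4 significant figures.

0.7619 m

The fronts meet when d_HI + d_NH₃ = L with d_HI/d_NH₃ = √(M_NH₃/M_HI) (Graham's law). Here √(M_NH₃/M_HI) = √(17.03/127.91) = 0.3649.
With d_HI + d_NH₃ = 2.85 m, d_NH₃ = 2.85/(1 + 0.3649) = 2.088 m.
d_HI = 2.85 − 2.088 = 0.7619 m.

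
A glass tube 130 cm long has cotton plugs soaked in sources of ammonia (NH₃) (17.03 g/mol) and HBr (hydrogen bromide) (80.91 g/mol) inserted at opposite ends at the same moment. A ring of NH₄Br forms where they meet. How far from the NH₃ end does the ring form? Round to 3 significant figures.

89.1 cm

The fronts meet when d_NH₃ + d_HBr = L with d_NH₃/d_HBr = √(M_HBr/M_NH₃) (Graham's law). Here √(M_HBr/M_NH₃) = √(80.91/17.03) = 2.180.
With d_NH₃ + d_HBr = 130 cm, d_HBr = 130/(1 + 2.180) = 40.88 cm.
d_NH₃ = 130 − 40.88 = 89.1 cm.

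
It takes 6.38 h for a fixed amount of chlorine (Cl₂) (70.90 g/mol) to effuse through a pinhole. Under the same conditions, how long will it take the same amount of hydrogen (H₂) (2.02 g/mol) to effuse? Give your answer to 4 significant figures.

1.077 h

By Graham's law, t_H₂/t_Cl₂ = √(M_H₂/M_Cl₂) = √(2.02/70.90) = √0.02849 = 0.1688.
So the time for H₂ is 6.38 × 0.1688 = 1.077 h.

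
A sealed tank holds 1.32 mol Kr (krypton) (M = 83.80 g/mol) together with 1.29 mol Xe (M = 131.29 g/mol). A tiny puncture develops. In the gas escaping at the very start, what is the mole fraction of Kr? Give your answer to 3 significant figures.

The effusion rate of species i is ∝ p_i/√M_i ∝ n_i/√M_i.
So x_Kr in the escaping gas = (n_Kr/√M_Kr) / Σ(n_i/√M_i)
= (1.32/√83.80) / (1.32/√83.80 + 1.29/√131.29) = 0.1442/(0.1442 + 0.1126) = 0.562.

0.562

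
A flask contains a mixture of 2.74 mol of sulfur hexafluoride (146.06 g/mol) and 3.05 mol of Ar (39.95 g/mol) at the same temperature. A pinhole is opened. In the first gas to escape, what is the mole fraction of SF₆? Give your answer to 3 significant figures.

Rate_i ∝ x_i/√M_i (Graham's law weighted by mole fraction), so the effusate composition follows n_i/√M_i.
So x_SF₆ in the escaping gas = (n_SF₆/√M_SF₆) / Σ(n_i/√M_i)
= (2.74/√146.06) / (2.74/√146.06 + 3.05/√39.95) = 0.2267/(0.2267 + 0.4825) = 0.320.

0.320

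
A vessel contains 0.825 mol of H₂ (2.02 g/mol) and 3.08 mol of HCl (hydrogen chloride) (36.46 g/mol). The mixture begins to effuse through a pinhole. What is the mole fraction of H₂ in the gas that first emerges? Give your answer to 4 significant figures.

Rate_i ∝ x_i/√M_i (Graham's law weighted by mole fraction), so the effusate composition follows n_i/√M_i.
So x_H₂ in the escaping gas = (n_H₂/√M_H₂) / Σ(n_i/√M_i)
= (0.825/√2.02) / (0.825/√2.02 + 3.08/√36.46) = 0.5805/(0.5805 + 0.5101) = 0.5323.

0.5323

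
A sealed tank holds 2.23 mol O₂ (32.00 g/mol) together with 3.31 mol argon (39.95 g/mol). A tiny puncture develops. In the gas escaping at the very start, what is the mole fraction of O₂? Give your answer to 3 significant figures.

Each component's effusion rate ∝ (its partial pressure)·(1/√M) ∝ n_i/√M_i.
Mole fraction of O₂ in the effusate = (n_O₂/√M_O₂) / (n_O₂/√M_O₂ + n_Ar/√M_Ar)
= (2.23/√32.00) / (2.23/√32.00 + 3.31/√39.95) = 0.3942/(0.3942 + 0.5237) = 0.429.

0.429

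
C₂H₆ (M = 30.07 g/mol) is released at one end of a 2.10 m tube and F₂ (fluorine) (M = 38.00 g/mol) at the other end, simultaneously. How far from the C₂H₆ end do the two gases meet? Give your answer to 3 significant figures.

1.11 m

Distances travelled in equal time are proportional to diffusion rates, so d_C₂H₆/d_F₂ = √(M_F₂/M_C₂H₆) = √(38.00/30.07) = 1.124.
With d_C₂H₆ + d_F₂ = 2.10 m, d_F₂ = 2.10/(1 + 1.124) = 0.9886 m.
d_C₂H₆ = 2.10 − 0.9886 = 1.11 m.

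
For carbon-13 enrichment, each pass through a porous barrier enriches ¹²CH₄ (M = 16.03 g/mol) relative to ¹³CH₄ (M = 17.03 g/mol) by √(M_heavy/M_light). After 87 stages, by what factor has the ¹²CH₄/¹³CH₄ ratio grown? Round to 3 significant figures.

Overall factor = α^87 with α = √(17.03/16.03), i.e. (17.03/16.03)^(87/2).
= 1.06238^(87/2) = 13.9.

13.9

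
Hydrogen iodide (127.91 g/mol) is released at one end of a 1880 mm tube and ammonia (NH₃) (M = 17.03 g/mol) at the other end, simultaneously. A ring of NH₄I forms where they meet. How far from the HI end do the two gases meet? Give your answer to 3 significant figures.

In equal time, each gas travels a distance ∝ its rate ∝ 1/√M, so d_HI/d_NH₃ = √(M_NH₃/M_HI) = √(17.03/127.91) = 0.3649.
With d_HI + d_NH₃ = 1880 mm, d_NH₃ = 1880/(1 + 0.3649) = 1377 mm.
d_HI = 1880 − 1377 = 503 mm.

503 mm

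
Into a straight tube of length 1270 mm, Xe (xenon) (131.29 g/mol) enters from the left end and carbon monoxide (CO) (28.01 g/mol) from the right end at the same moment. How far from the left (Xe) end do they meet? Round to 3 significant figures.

401 mm

In equal time, each gas travels a distance ∝ its rate ∝ 1/√M, so d_Xe/d_CO = √(M_CO/M_Xe) = √(28.01/131.29) = 0.4619.
With d_Xe + d_CO = 1270 mm, d_CO = 1270/(1 + 0.4619) = 868.7 mm.
d_Xe = 1270 − 868.7 = 401 mm.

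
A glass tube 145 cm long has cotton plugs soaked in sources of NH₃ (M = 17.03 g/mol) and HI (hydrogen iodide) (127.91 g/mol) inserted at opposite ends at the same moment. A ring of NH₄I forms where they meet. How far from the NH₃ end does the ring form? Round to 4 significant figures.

106.2 cm

The fronts meet when d_NH₃ + d_HI = L with d_NH₃/d_HI = √(M_HI/M_NH₃) (Graham's law). Here √(M_HI/M_NH₃) = √(127.91/17.03) = 2.741.
With d_NH₃ + d_HI = 145 cm, d_HI = 145/(1 + 2.741) = 38.76 cm.
d_NH₃ = 145 − 38.76 = 106.2 cm.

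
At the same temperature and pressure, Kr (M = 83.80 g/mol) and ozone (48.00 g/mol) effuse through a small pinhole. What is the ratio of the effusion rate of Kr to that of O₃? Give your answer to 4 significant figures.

0.7568

From Graham's law, rate_Kr/rate_O₃ = √(M_O₃/M_Kr) = √(48.00/83.80) = √0.5728 = 0.7568.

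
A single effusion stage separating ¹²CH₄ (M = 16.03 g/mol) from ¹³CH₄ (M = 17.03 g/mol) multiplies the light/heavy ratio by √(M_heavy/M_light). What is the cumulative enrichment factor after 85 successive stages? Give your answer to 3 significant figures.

After 85 stages the ratio has grown by (√(17.03/16.03))^85 = (17.03/16.03)^(85/2).
= 1.06238^(85/2) = 13.1.

13.1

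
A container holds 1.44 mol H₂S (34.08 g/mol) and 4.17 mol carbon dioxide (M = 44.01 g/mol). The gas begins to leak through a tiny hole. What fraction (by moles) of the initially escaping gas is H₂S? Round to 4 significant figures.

0.2818

Effusion rate of each component ∝ n_i/√M_i (partial pressure × 1/√M).
x_H₂S(eff) = (n_H₂S/√M_H₂S) / (n_H₂S/√M_H₂S + n_CO₂/√M_CO₂)
= (1.44/√34.08) / (1.44/√34.08 + 4.17/√44.01) = 0.2467/(0.2467 + 0.6286) = 0.2818.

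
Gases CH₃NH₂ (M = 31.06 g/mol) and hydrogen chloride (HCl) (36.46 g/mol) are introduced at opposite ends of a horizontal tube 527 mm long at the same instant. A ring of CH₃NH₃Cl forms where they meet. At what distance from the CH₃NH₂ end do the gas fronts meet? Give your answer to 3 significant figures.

In equal time, each gas travels a distance ∝ its rate ∝ 1/√M, so d_CH₃NH₂/d_HCl = √(M_HCl/M_CH₃NH₂) = √(36.46/31.06) = 1.083.
With d_CH₃NH₂ + d_HCl = 527 mm, d_HCl = 527/(1 + 1.083) = 252.9 mm.
d_CH₃NH₂ = 527 − 252.9 = 274 mm.

274 mm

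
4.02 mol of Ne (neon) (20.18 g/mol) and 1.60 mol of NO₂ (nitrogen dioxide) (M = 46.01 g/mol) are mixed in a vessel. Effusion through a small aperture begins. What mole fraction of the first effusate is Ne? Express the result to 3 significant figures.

The effusion rate of species i is ∝ p_i/√M_i ∝ n_i/√M_i.
Mole fraction of Ne in the effusate = (n_Ne/√M_Ne) / (n_Ne/√M_Ne + n_NO₂/√M_NO₂)
= (4.02/√20.18) / (4.02/√20.18 + 1.60/√46.01) = 0.8949/(0.8949 + 0.2359) = 0.791.

0.791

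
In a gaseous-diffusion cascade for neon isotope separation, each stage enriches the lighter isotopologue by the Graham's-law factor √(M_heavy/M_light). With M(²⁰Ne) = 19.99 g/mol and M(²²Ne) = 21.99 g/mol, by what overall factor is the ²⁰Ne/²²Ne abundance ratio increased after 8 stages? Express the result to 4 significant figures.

1.464

Each stage multiplies the ratio by α = √(21.99/19.99), so after 8 stages the overall factor is α^8 = (21.99/19.99)^(8/2).
= 1.10005^4 = 1.464.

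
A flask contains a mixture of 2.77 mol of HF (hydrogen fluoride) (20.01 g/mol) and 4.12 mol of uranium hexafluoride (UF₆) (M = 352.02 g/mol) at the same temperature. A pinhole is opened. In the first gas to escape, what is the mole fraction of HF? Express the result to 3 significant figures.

Each component's effusion rate ∝ (its partial pressure)·(1/√M) ∝ n_i/√M_i.
Mole fraction of HF in the effusate = (n_HF/√M_HF) / (n_HF/√M_HF + n_UF₆/√M_UF₆)
= (2.77/√20.01) / (2.77/√20.01 + 4.12/√352.02) = 0.6192/(0.6192 + 0.2196) = 0.738.

0.738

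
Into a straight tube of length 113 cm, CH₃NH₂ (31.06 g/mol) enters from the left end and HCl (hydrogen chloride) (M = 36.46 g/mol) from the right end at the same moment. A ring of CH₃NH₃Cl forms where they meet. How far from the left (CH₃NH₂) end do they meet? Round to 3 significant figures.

58.8 cm

The fronts meet when d_CH₃NH₂ + d_HCl = L with d_CH₃NH₂/d_HCl = √(M_HCl/M_CH₃NH₂) (Graham's law). Here √(M_HCl/M_CH₃NH₂) = √(36.46/31.06) = 1.083.
With d_CH₃NH₂ + d_HCl = 113 cm, d_HCl = 113/(1 + 1.083) = 54.24 cm.
d_CH₃NH₂ = 113 − 54.24 = 58.8 cm.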